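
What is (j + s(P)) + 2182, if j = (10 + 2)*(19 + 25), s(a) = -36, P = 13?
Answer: 2674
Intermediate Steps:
j = 528 (j = 12*44 = 528)
(j + s(P)) + 2182 = (528 - 36) + 2182 = 492 + 2182 = 2674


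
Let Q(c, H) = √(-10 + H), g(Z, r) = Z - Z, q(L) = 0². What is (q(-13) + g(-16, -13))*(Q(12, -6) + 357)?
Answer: 0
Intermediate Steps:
q(L) = 0
g(Z, r) = 0
(q(-13) + g(-16, -13))*(Q(12, -6) + 357) = (0 + 0)*(√(-10 - 6) + 357) = 0*(√(-16) + 357) = 0*(4*I + 357) = 0*(357 + 4*I) = 0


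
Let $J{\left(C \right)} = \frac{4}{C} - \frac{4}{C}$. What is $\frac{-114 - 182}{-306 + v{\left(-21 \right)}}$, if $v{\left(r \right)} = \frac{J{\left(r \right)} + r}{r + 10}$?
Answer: $\frac{3256}{3345} \approx 0.97339$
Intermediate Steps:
$J{\left(C \right)} = 0$
$v{\left(r \right)} = \frac{r}{10 + r}$ ($v{\left(r \right)} = \frac{0 + r}{r + 10} = \frac{r}{10 + r}$)
$\frac{-114 - 182}{-306 + v{\left(-21 \right)}} = \frac{-114 - 182}{-306 - \frac{21}{10 - 21}} = \frac{-114 - 182}{-306 - \frac{21}{-11}} = \frac{-114 - 182}{-306 - - \frac{21}{11}} = - \frac{296}{-306 + \frac{21}{11}} = - \frac{296}{- \frac{3345}{11}} = \left(-296\right) \left(- \frac{11}{3345}\right) = \frac{3256}{3345}$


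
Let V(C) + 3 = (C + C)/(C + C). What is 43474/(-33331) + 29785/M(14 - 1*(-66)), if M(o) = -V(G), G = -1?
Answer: 992676887/66662 ≈ 14891.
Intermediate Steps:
V(C) = -2 (V(C) = -3 + (C + C)/(C + C) = -3 + (2*C)/((2*C)) = -3 + (2*C)*(1/(2*C)) = -3 + 1 = -2)
M(o) = 2 (M(o) = -1*(-2) = 2)
43474/(-33331) + 29785/M(14 - 1*(-66)) = 43474/(-33331) + 29785/2 = 43474*(-1/33331) + 29785*(1/2) = -43474/33331 + 29785/2 = 992676887/66662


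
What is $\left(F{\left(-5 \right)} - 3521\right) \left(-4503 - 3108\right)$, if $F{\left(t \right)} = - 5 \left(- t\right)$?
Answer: $26988606$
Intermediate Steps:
$F{\left(t \right)} = 5 t$
$\left(F{\left(-5 \right)} - 3521\right) \left(-4503 - 3108\right) = \left(5 \left(-5\right) - 3521\right) \left(-4503 - 3108\right) = \left(-25 - 3521\right) \left(-7611\right) = \left(-3546\right) \left(-7611\right) = 26988606$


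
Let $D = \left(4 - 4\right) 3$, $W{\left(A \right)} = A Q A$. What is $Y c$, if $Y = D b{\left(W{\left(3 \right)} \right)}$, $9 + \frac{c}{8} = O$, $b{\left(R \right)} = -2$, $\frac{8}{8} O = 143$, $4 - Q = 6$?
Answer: $0$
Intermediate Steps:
$Q = -2$ ($Q = 4 - 6 = -2$)
$W{\left(A \right)} = - 2 A^{2}$ ($W{\left(A \right)} = A \left(-2\right) A = - 2 A A = - 2 A^{2}$)
$D = 0$ ($D = 0 \cdot 3 = 0$)
$O = 143$
$c = 1072$ ($c = -72 + 8 \cdot 143 = -72 + 1144 = 1072$)
$Y = 0$ ($Y = 0 \left(-2\right) = 0$)
$Y c = 0 \cdot 1072 = 0$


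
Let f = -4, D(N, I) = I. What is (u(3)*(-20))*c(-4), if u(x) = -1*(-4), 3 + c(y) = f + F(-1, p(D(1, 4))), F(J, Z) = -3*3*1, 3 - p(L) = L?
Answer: 1280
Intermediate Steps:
p(L) = 3 - L
F(J, Z) = -9 (F(J, Z) = -9*1 = -9)
c(y) = -16 (c(y) = -3 + (-4 - 9) = -3 - 13 = -16)
u(x) = 4
(u(3)*(-20))*c(-4) = (4*(-20))*(-16) = -80*(-16) = 1280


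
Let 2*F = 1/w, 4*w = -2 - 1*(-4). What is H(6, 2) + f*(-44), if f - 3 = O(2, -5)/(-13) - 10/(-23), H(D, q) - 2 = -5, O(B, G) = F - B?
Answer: -47097/299 ≈ -157.52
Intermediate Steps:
w = ½ (w = (-2 - 1*(-4))/4 = (-2 + 4)/4 = (¼)*2 = ½ ≈ 0.50000)
F = 1 (F = (1/(½))/2 = (1*2)/2 = (½)*2 = 1)
O(B, G) = 1 - B
H(D, q) = -3 (H(D, q) = 2 - 5 = -3)
f = 1050/299 (f = 3 + ((1 - 1*2)/(-13) - 10/(-23)) = 3 + ((1 - 2)*(-1/13) - 10*(-1/23)) = 3 + (-1*(-1/13) + 10/23) = 3 + (1/13 + 10/23) = 3 + 153/299 = 1050/299 ≈ 3.5117)
H(6, 2) + f*(-44) = -3 + (1050/299)*(-44) = -3 - 46200/299 = -47097/299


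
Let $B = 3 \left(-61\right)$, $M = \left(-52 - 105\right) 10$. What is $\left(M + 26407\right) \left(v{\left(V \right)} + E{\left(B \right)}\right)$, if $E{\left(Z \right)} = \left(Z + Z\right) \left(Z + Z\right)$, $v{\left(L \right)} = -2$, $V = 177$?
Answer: $3327015498$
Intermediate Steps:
$M = -1570$ ($M = \left(-157\right) 10 = -1570$)
$B = -183$
$E{\left(Z \right)} = 4 Z^{2}$ ($E{\left(Z \right)} = 2 Z 2 Z = 4 Z^{2}$)
$\left(M + 26407\right) \left(v{\left(V \right)} + E{\left(B \right)}\right) = \left(-1570 + 26407\right) \left(-2 + 4 \left(-183\right)^{2}\right) = 24837 \left(-2 + 4 \cdot 33489\right) = 24837 \left(-2 + 133956\right) = 24837 \cdot 133954 = 3327015498$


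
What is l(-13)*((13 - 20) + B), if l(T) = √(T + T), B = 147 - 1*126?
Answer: 14*I*√26 ≈ 71.386*I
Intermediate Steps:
B = 21 (B = 147 - 126 = 21)
l(T) = √2*√T (l(T) = √(2*T) = √2*√T)
l(-13)*((13 - 20) + B) = (√2*√(-13))*((13 - 20) + 21) = (√2*(I*√13))*(-7 + 21) = (I*√26)*14 = 14*I*√26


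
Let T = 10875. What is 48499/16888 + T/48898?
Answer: 1277580551/412894712 ≈ 3.0942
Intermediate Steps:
48499/16888 + T/48898 = 48499/16888 + 10875/48898 = 1277580551/412894712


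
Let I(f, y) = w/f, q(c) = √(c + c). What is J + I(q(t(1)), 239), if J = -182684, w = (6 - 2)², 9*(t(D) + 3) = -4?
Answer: -182684 - 24*I*√62/31 ≈ -1.8268e+5 - 6.096*I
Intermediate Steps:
t(D) = -31/9 (t(D) = -3 + (⅑)*(-4) = -3 - 4/9 = -31/9)
w = 16 (w = 4² = 16)
q(c) = √2*√c (q(c) = √(2*c) = √2*√c)
I(f, y) = 16/f
J + I(q(t(1)), 239) = -182684 + 16/((√2*√(-31/9))) = -182684 + 16/((√2*(I*√31/3))) = -182684 + 16/((I*√62/3)) = -182684 + 16*(-3*I*√62/62) = -182684 - 24*I*√62/31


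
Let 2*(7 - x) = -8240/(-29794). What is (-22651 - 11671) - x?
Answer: -511397053/14897 ≈ -34329.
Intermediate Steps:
x = 102219/14897 (x = 7 - (-4120)/(-29794) = 7 - (-4120)*(-1)/29794 = 7 - ½*4120/14897 = 7 - 2060/14897 = 102219/14897 ≈ 6.8617)
(-22651 - 11671) - x = (-22651 - 11671) - 1*102219/14897 = -34322 - 102219/14897 = -511397053/14897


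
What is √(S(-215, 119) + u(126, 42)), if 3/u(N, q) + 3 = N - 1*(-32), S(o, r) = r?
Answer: 4*√178715/155 ≈ 10.910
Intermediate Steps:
u(N, q) = 3/(29 + N) (u(N, q) = 3/(-3 + (N - 1*(-32))) = 3/(-3 + (N + 32)) = 3/(-3 + (32 + N)) = 3/(29 + N))
√(S(-215, 119) + u(126, 42)) = √(119 + 3/(29 + 126)) = √(119 + 3/155) = √(18448/155) = 4*√178715/155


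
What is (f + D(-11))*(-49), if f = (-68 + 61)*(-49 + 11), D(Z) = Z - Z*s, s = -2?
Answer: -11417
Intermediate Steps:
D(Z) = 3*Z (D(Z) = Z - Z*(-2) = Z - (-2)*Z = Z + 2*Z = 3*Z)
f = 266 (f = -7*(-38) = 266)
(f + D(-11))*(-49) = (266 + 3*(-11))*(-49) = (266 - 33)*(-49) = 233*(-49) = -11417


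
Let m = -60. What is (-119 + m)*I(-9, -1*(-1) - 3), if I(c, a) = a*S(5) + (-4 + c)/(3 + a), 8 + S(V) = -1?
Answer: -895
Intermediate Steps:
S(V) = -9 (S(V) = -8 - 1 = -9)
I(c, a) = -9*a + (-4 + c)/(3 + a) (I(c, a) = a*(-9) + (-4 + c)/(3 + a) = -9*a + (-4 + c)/(3 + a))
(-119 + m)*I(-9, -1*(-1) - 3) = (-119 - 60)*((-4 - 9 - 27*(-1*(-1) - 3) - 9*(-1*(-1) - 3)**2)/(3 + (-1*(-1) - 3))) = -179*(-4 - 9 - 27*(1 - 3) - 9*(1 - 3)**2)/(3 + (1 - 3)) = -179*(-4 - 9 - 27*(-2) - 9*(-2)**2)/(3 - 2) = -179*(-4 - 9 + 54 - 9*4)/1 = -179*(-4 - 9 + 54 - 36) = -179*5 = -895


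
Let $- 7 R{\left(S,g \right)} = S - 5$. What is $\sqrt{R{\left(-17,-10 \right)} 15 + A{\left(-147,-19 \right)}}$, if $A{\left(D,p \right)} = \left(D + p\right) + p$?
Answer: $\frac{i \sqrt{6755}}{7} \approx 11.741 i$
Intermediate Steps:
$R{\left(S,g \right)} = \frac{5}{7} - \frac{S}{7}$ ($R{\left(S,g \right)} = - \frac{S - 5}{7} = - \frac{-5 + S}{7} = \frac{5}{7} - \frac{S}{7}$)
$A{\left(D,p \right)} = D + 2 p$
$\sqrt{R{\left(-17,-10 \right)} 15 + A{\left(-147,-19 \right)}} = \sqrt{\left(\frac{5}{7} - - \frac{17}{7}\right) 15 + \left(-147 + 2 \left(-19\right)\right)} = \sqrt{\left(\frac{5}{7} + \frac{17}{7}\right) 15 - 185} = \sqrt{\frac{22}{7} \cdot 15 - 185} = \sqrt{\frac{330}{7} - 185} = \sqrt{- \frac{965}{7}} = \frac{i \sqrt{6755}}{7}$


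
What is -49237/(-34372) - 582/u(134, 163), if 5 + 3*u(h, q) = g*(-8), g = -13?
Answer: -6126561/378092 ≈ -16.204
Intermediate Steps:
u(h, q) = 33 (u(h, q) = -5/3 + (-13*(-8))/3 = -5/3 + (⅓)*104 = -5/3 + 104/3 = 33)
-49237/(-34372) - 582/u(134, 163) = -49237/(-34372) - 582/33 = -49237*(-1/34372) - 582*1/33 = 49237/34372 - 194/11 = -6126561/378092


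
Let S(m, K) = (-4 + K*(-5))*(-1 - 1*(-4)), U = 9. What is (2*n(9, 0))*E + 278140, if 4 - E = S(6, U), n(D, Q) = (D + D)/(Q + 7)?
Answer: 1952416/7 ≈ 2.7892e+5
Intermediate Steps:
n(D, Q) = 2*D/(7 + Q) (n(D, Q) = (2*D)/(7 + Q) = 2*D/(7 + Q))
S(m, K) = -12 - 15*K (S(m, K) = (-4 - 5*K)*(-1 + 4) = (-4 - 5*K)*3 = -12 - 15*K)
E = 151 (E = 4 - (-12 - 15*9) = 4 - (-12 - 135) = 4 - 1*(-147) = 4 + 147 = 151)
(2*n(9, 0))*E + 278140 = (2*(2*9/(7 + 0)))*151 + 278140 = (2*(2*9/7))*151 + 278140 = (2*(2*9*(⅐)))*151 + 278140 = (2*(18/7))*151 + 278140 = (36/7)*151 + 278140 = 5436/7 + 278140 = 1952416/7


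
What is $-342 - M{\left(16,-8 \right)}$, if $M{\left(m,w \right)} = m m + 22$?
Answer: $-620$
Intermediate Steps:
$M{\left(m,w \right)} = 22 + m^{2}$ ($M{\left(m,w \right)} = m^{2} + 22 = 22 + m^{2}$)
$-342 - M{\left(16,-8 \right)} = -342 - \left(22 + 16^{2}\right) = -342 - \left(22 + 256\right) = -342 - 278 = -620$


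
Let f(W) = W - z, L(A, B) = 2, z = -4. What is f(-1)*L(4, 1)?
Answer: 6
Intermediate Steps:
f(W) = 4 + W (f(W) = W - 1*(-4) = W + 4 = 4 + W)
f(-1)*L(4, 1) = (4 - 1)*2 = 3*2 = 6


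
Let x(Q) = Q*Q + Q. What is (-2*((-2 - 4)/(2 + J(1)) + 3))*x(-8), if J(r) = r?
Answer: -112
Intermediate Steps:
x(Q) = Q + Q² (x(Q) = Q² + Q = Q + Q²)
(-2*((-2 - 4)/(2 + J(1)) + 3))*x(-8) = (-2*((-2 - 4)/(2 + 1) + 3))*(-8*(1 - 8)) = (-2*(-6/3 + 3))*(-8*(-7)) = -2*(-6*⅓ + 3)*56 = -2*(-2 + 3)*56 = -2*1*56 = -2*56 = -112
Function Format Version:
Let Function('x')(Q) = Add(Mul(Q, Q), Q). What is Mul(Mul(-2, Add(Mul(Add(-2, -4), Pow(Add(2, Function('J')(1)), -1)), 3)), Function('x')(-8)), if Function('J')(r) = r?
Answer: -112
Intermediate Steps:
Function('x')(Q) = Add(Q, Pow(Q, 2)) (Function('x')(Q) = Add(Pow(Q, 2), Q) = Add(Q, Pow(Q, 2)))
Mul(Mul(-2, Add(Mul(Add(-2, -4), Pow(Add(2, Function('J')(1)), -1)), 3)), Function('x')(-8)) = Mul(Mul(-2, Add(Mul(Add(-2, -4), Pow(Add(2, 1), -1)), 3)), Mul(-8, Add(1, -8))) = Mul(Mul(-2, Add(Mul(-6, Pow(3, -1)), 3)), Mul(-8, -7)) = Mul(Mul(-2, Add(Mul(-6, Rational(1, 3)), 3)), 56) = Mul(Mul(-2, Add(-2, 3)), 56) = Mul(Mul(-2, 1), 56) = Mul(-2, 56) = -112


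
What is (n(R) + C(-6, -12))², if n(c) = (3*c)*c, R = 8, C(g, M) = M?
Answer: 32400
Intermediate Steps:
n(c) = 3*c²
(n(R) + C(-6, -12))² = (3*8² - 12)² = (3*64 - 12)² = (192 - 12)² = 180² = 32400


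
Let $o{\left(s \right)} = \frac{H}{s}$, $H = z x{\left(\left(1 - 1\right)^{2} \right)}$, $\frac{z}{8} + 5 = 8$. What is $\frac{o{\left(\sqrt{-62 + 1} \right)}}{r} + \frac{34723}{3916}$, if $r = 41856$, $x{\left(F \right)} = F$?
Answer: $\frac{34723}{3916} \approx 8.867$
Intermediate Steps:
$z = 24$ ($z = -40 + 8 \cdot 8 = -40 + 64 = 24$)
$H = 0$ ($H = 24 \left(1 - 1\right)^{2} = 24 \cdot 0^{2} = 24 \cdot 0 = 0$)
$o{\left(s \right)} = 0$ ($o{\left(s \right)} = \frac{0}{s} = 0$)
$\frac{o{\left(\sqrt{-62 + 1} \right)}}{r} + \frac{34723}{3916} = \frac{0}{41856} + \frac{34723}{3916} = 0 \cdot \frac{1}{41856} + 34723 \cdot \frac{1}{3916} = 0 + \frac{34723}{3916} = \frac{34723}{3916}$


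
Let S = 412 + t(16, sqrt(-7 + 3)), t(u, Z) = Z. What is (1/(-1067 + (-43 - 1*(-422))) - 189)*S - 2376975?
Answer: -422233099/172 - 130033*I/344 ≈ -2.4548e+6 - 378.0*I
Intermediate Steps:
S = 412 + 2*I (S = 412 + sqrt(-7 + 3) = 412 + sqrt(-4) = 412 + 2*I ≈ 412.0 + 2.0*I)
(1/(-1067 + (-43 - 1*(-422))) - 189)*S - 2376975 = (1/(-1067 + (-43 - 1*(-422))) - 189)*(412 + 2*I) - 2376975 = (1/(-1067 + (-43 + 422)) - 189)*(412 + 2*I) - 2376975 = (1/(-1067 + 379) - 189)*(412 + 2*I) - 2376975 = (1/(-688) - 189)*(412 + 2*I) - 2376975 = (-1/688 - 189)*(412 + 2*I) - 2376975 = -130033*(412 + 2*I)/688 - 2376975 = (-13393399/172 - 130033*I/344) - 2376975 = -422233099/172 - 130033*I/344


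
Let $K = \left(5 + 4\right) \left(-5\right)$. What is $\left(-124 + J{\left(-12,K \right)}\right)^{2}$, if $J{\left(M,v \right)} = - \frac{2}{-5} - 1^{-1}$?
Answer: $\frac{388129}{25} \approx 15525.0$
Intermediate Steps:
$K = -45$ ($K = 9 \left(-5\right) = -45$)
$J{\left(M,v \right)} = - \frac{3}{5}$ ($J{\left(M,v \right)} = \left(-2\right) \left(- \frac{1}{5}\right) - 1 = \frac{2}{5} - 1 = - \frac{3}{5}$)
$\left(-124 + J{\left(-12,K \right)}\right)^{2} = \left(-124 - \frac{3}{5}\right)^{2} = \left(- \frac{623}{5}\right)^{2} = \frac{388129}{25}$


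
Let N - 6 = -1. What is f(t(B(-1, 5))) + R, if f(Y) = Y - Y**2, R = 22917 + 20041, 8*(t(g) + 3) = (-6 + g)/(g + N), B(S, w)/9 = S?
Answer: 43979839/1024 ≈ 42949.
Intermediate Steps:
N = 5 (N = 6 - 1 = 5)
B(S, w) = 9*S
t(g) = -3 + (-6 + g)/(8*(5 + g)) (t(g) = -3 + ((-6 + g)/(g + 5))/8 = -3 + ((-6 + g)/(5 + g))/8 = -3 + (-6 + g)/(8*(5 + g)))
R = 42958
f(t(B(-1, 5))) + R = ((-126 - 207*(-1))/(8*(5 + 9*(-1))))*(1 - (-126 - 207*(-1))/(8*(5 + 9*(-1)))) + 42958 = ((-126 - 23*(-9))/(8*(5 - 9)))*(1 - (-126 - 23*(-9))/(8*(5 - 9))) + 42958 = ((1/8)*(-126 + 207)/(-4))*(1 - (-126 + 207)/(8*(-4))) + 42958 = ((1/8)*(-1/4)*81)*(1 - (-1)*81/(8*4)) + 42958 = -81*(1 - 1*(-81/32))/32 + 42958 = -81*(1 + 81/32)/32 + 42958 = -81/32*113/32 + 42958 = -9153/1024 + 42958 = 43979839/1024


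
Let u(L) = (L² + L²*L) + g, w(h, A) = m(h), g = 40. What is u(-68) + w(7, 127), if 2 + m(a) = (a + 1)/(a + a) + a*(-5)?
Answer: -2168631/7 ≈ -3.0980e+5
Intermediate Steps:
m(a) = -2 - 5*a + (1 + a)/(2*a) (m(a) = -2 + ((a + 1)/(a + a) + a*(-5)) = -2 + ((1 + a)/((2*a)) - 5*a) = -2 + ((1 + a)*(1/(2*a)) - 5*a) = -2 + ((1 + a)/(2*a) - 5*a) = -2 + (-5*a + (1 + a)/(2*a)) = -2 - 5*a + (1 + a)/(2*a))
w(h, A) = (1 - h*(3 + 10*h))/(2*h)
u(L) = 40 + L² + L³ (u(L) = (L² + L²*L) + 40 = (L² + L³) + 40 = 40 + L² + L³)
u(-68) + w(7, 127) = (40 + (-68)² + (-68)³) + (½)*(1 - 1*7*(3 + 10*7))/7 = (40 + 4624 - 314432) + (½)*(⅐)*(1 - 1*7*(3 + 70)) = -309768 + (½)*(⅐)*(1 - 1*7*73) = -309768 + (½)*(⅐)*(1 - 511) = -309768 + (½)*(⅐)*(-510) = -309768 - 255/7 = -2168631/7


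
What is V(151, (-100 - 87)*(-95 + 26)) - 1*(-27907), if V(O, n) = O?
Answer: 28058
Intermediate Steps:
V(151, (-100 - 87)*(-95 + 26)) - 1*(-27907) = 151 - 1*(-27907) = 151 + 27907 = 28058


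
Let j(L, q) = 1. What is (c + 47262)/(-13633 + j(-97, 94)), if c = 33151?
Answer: -80413/13632 ≈ -5.8988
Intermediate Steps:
(c + 47262)/(-13633 + j(-97, 94)) = (33151 + 47262)/(-13633 + 1) = 80413/(-13632) = 80413*(-1/13632) = -80413/13632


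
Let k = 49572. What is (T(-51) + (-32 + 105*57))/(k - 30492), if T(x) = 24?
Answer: 5977/19080 ≈ 0.31326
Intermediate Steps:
(T(-51) + (-32 + 105*57))/(k - 30492) = (24 + (-32 + 105*57))/(49572 - 30492) = (24 + (-32 + 5985))/19080 = (24 + 5953)*(1/19080) = 5977*(1/19080) = 5977/19080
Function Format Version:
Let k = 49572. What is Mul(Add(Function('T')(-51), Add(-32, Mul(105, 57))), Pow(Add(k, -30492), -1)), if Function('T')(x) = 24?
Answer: Rational(5977, 19080) ≈ 0.31326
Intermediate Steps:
Mul(Add(Function('T')(-51), Add(-32, Mul(105, 57))), Pow(Add(k, -30492), -1)) = Mul(Add(24, Add(-32, Mul(105, 57))), Pow(Add(49572, -30492), -1)) = Mul(Add(24, Add(-32, 5985)), Pow(19080, -1)) = Mul(Add(24, 5953), Rational(1, 19080)) = Mul(5977, Rational(1, 19080)) = Rational(5977, 19080)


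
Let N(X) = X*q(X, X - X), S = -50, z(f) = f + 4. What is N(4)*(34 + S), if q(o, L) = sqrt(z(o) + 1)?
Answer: -192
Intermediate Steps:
z(f) = 4 + f
q(o, L) = sqrt(5 + o) (q(o, L) = sqrt((4 + o) + 1) = sqrt(5 + o))
N(X) = X*sqrt(5 + X)
N(4)*(34 + S) = (4*sqrt(5 + 4))*(34 - 50) = (4*sqrt(9))*(-16) = (4*3)*(-16) = 12*(-16) = -192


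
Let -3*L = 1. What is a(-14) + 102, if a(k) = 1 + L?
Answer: 308/3 ≈ 102.67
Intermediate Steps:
L = -⅓ (L = -⅓*1 = -⅓ ≈ -0.33333)
a(k) = ⅔ (a(k) = 1 - ⅓ = ⅔)
a(-14) + 102 = ⅔ + 102 = 308/3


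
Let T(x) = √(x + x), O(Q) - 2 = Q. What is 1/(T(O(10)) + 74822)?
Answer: 37411/2799165830 - √6/2799165830 ≈ 1.3364e-5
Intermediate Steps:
O(Q) = 2 + Q
T(x) = √2*√x (T(x) = √(2*x) = √2*√x)
1/(T(O(10)) + 74822) = 1/(√2*√(2 + 10) + 74822) = 1/(√2*√12 + 74822) = 1/(√2*(2*√3) + 74822) = 1/(2*√6 + 74822) = 1/(74822 + 2*√6)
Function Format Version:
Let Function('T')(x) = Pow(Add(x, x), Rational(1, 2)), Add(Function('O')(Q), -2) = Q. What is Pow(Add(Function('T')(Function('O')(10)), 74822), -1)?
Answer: Add(Rational(37411, 2799165830), Mul(Rational(-1, 2799165830), Pow(6, Rational(1, 2)))) ≈ 1.3364e-5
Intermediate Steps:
Function('O')(Q) = Add(2, Q)
Function('T')(x) = Mul(Pow(2, Rational(1, 2)), Pow(x, Rational(1, 2))) (Function('T')(x) = Pow(Mul(2, x), Rational(1, 2)) = Mul(Pow(2, Rational(1, 2)), Pow(x, Rational(1, 2))))
Pow(Add(Function('T')(Function('O')(10)), 74822), -1) = Pow(Add(Mul(Pow(2, Rational(1, 2)), Pow(Add(2, 10), Rational(1, 2))), 74822), -1) = Pow(Add(Mul(Pow(2, Rational(1, 2)), Pow(12, Rational(1, 2))), 74822), -1) = Pow(Add(Mul(Pow(2, Rational(1, 2)), Mul(2, Pow(3, Rational(1, 2)))), 74822), -1) = Pow(Add(Mul(2, Pow(6, Rational(1, 2))), 74822), -1) = Pow(Add(74822, Mul(2, Pow(6, Rational(1, 2)))), -1)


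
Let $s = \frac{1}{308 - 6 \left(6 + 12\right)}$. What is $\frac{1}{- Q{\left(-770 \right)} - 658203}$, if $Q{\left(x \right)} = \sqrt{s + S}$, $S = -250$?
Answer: $- \frac{131640600}{86646237891799} + \frac{10 i \sqrt{99998}}{86646237891799} \approx -1.5193 \cdot 10^{-6} + 3.6496 \cdot 10^{-11} i$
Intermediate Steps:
$s = \frac{1}{200}$ ($s = \frac{1}{308 - 108} = \frac{1}{200} \approx 0.005$)
$Q{\left(x \right)} = \frac{i \sqrt{99998}}{20}$ ($Q{\left(x \right)} = \sqrt{\frac{1}{200} - 250} = \sqrt{- \frac{49999}{200}} = \frac{i \sqrt{99998}}{20}$)
$\frac{1}{- Q{\left(-770 \right)} - 658203} = \frac{1}{- \frac{i \sqrt{99998}}{20} - 658203} = \frac{1}{-658203 - \frac{i \sqrt{99998}}{20}}$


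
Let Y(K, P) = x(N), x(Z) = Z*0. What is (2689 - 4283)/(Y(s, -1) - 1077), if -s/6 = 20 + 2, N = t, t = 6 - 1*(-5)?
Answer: 1594/1077 ≈ 1.4800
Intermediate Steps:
t = 11 (t = 6 + 5 = 11)
N = 11
s = -132 (s = -6*(20 + 2) = -6*22 = -132)
x(Z) = 0
Y(K, P) = 0
(2689 - 4283)/(Y(s, -1) - 1077) = (2689 - 4283)/(0 - 1077) = -1594/(-1077) = -1594*(-1/1077) = 1594/1077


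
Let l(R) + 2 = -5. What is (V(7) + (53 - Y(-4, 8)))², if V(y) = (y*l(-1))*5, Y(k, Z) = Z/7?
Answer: 1827904/49 ≈ 37304.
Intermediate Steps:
l(R) = -7 (l(R) = -2 - 5 = -7)
Y(k, Z) = Z/7 (Y(k, Z) = Z*(⅐) = Z/7)
V(y) = -35*y (V(y) = (y*(-7))*5 = -7*y*5 = -35*y)
(V(7) + (53 - Y(-4, 8)))² = (-35*7 + (53 - 8/7))² = (-245 + (53 - 1*8/7))² = (-245 + (53 - 8/7))² = (-245 + 363/7)² = (-1352/7)² = 1827904/49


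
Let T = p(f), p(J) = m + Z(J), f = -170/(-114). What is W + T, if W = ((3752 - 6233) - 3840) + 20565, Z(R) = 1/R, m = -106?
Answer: 1201787/85 ≈ 14139.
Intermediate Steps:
f = 85/57 (f = -170*(-1/114) = 85/57 ≈ 1.4912)
p(J) = -106 + 1/J
T = -8953/85 (T = -106 + 1/(85/57) = -106 + 57/85 = -8953/85 ≈ -105.33)
W = 14244 (W = (-2481 - 3840) + 20565 = -6321 + 20565 = 14244)
W + T = 14244 - 8953/85 = 1201787/85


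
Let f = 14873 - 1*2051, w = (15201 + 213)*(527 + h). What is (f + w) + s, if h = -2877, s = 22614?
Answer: -36187464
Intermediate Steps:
w = -36222900 (w = (15201 + 213)*(527 - 2877) = 15414*(-2350) = -36222900)
f = 12822 (f = 14873 - 2051 = 12822)
(f + w) + s = (12822 - 36222900) + 22614 = -36210078 + 22614 = -36187464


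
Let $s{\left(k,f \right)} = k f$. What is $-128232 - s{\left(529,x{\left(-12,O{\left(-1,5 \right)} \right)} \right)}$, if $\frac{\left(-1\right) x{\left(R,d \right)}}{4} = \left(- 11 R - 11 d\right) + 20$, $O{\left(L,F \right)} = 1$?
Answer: $170124$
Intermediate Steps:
$x{\left(R,d \right)} = -80 + 44 R + 44 d$ ($x{\left(R,d \right)} = - 4 \left(\left(- 11 R - 11 d\right) + 20\right) = - 4 \left(20 - 11 R - 11 d\right) = -80 + 44 R + 44 d$)
$s{\left(k,f \right)} = f k$
$-128232 - s{\left(529,x{\left(-12,O{\left(-1,5 \right)} \right)} \right)} = -128232 - \left(-80 + 44 \left(-12\right) + 44 \cdot 1\right) 529 = -128232 - \left(-80 - 528 + 44\right) 529 = -128232 - \left(-564\right) 529 = -128232 - -298356 = -128232 + 298356 = 170124$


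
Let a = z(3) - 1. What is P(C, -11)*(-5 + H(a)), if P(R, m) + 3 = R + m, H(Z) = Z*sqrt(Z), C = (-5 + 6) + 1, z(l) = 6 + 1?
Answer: 60 - 72*sqrt(6) ≈ -116.36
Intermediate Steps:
z(l) = 7
C = 2 (C = 1 + 1 = 2)
a = 6 (a = 7 - 1 = 6)
H(Z) = Z**(3/2)
P(R, m) = -3 + R + m (P(R, m) = -3 + (R + m) = -3 + R + m)
P(C, -11)*(-5 + H(a)) = (-3 + 2 - 11)*(-5 + 6**(3/2)) = -12*(-5 + 6*sqrt(6)) = 60 - 72*sqrt(6)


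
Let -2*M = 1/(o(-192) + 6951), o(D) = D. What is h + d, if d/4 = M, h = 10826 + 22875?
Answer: 227785057/6759 ≈ 33701.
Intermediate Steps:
h = 33701
M = -1/13518 (M = -1/(2*(-192 + 6951)) = -1/2/6759 = -1/2*1/6759 = -1/13518 ≈ -7.3975e-5)
d = -2/6759 (d = 4*(-1/13518) = -2/6759 ≈ -0.00029590)
h + d = 33701 - 2/6759 = 227785057/6759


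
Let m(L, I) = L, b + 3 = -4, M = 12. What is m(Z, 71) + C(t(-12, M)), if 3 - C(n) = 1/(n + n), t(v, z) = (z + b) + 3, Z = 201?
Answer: 3263/16 ≈ 203.94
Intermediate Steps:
b = -7 (b = -3 - 4 = -7)
t(v, z) = -4 + z (t(v, z) = (z - 7) + 3 = (-7 + z) + 3 = -4 + z)
C(n) = 3 - 1/(2*n) (C(n) = 3 - 1/(n + n) = 3 - 1/(2*n))
m(Z, 71) + C(t(-12, M)) = 201 + (3 - 1/(2*(-4 + 12))) = 201 + (3 - 1/2/8) = 201 + (3 - 1/2*1/8) = 201 + (3 - 1/16) = 201 + 47/16 = 3263/16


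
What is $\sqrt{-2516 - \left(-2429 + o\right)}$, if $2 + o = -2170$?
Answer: $\sqrt{2085} \approx 45.662$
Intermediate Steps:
$o = -2172$ ($o = -2 - 2170 = -2172$)
$\sqrt{-2516 - \left(-2429 + o\right)} = \sqrt{-2516 + \left(2429 - -2172\right)} = \sqrt{-2516 + \left(2429 + 2172\right)} = \sqrt{-2516 + 4601} = \sqrt{2085}$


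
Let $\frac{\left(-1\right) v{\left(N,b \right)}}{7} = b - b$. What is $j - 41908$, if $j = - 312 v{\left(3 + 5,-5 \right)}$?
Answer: $-41908$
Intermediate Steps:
$v{\left(N,b \right)} = 0$ ($v{\left(N,b \right)} = - 7 \left(b - b\right) = \left(-7\right) 0 = 0$)
$j = 0$ ($j = \left(-312\right) 0 = 0$)
$j - 41908 = 0 - 41908 = -41908$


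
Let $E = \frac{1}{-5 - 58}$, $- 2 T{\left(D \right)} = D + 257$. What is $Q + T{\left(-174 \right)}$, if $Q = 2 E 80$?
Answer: $- \frac{5549}{126} \approx -44.04$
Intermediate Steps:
$T{\left(D \right)} = - \frac{257}{2} - \frac{D}{2}$ ($T{\left(D \right)} = - \frac{D + 257}{2} = - \frac{257 + D}{2} = - \frac{257}{2} - \frac{D}{2}$)
$E = - \frac{1}{63}$ ($E = \frac{1}{-63} = - \frac{1}{63} \approx -0.015873$)
$Q = - \frac{160}{63}$ ($Q = 2 \left(- \frac{1}{63}\right) 80 = \left(- \frac{2}{63}\right) 80 = - \frac{160}{63} \approx -2.5397$)
$Q + T{\left(-174 \right)} = - \frac{160}{63} - \frac{83}{2} = - \frac{5549}{126}$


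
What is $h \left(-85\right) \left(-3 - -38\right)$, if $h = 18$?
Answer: $-53550$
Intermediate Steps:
$h \left(-85\right) \left(-3 - -38\right) = 18 \left(-85\right) \left(-3 - -38\right) = - 1530 \left(-3 + 38\right) = \left(-1530\right) 35 = -53550$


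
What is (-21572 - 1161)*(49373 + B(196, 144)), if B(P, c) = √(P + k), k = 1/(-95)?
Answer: -1122396409 - 22733*√1768805/95 ≈ -1.1227e+9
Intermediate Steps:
k = -1/95 ≈ -0.010526
B(P, c) = √(-1/95 + P) (B(P, c) = √(P - 1/95) = √(-1/95 + P))
(-21572 - 1161)*(49373 + B(196, 144)) = (-21572 - 1161)*(49373 + √(-95 + 9025*196)/95) = -22733*(49373 + √(-95 + 1768900)/95) = -22733*(49373 + √1768805/95) = -1122396409 - 22733*√1768805/95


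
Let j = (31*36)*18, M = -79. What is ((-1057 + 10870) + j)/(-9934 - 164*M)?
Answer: 29901/3022 ≈ 9.8944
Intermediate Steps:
j = 20088 (j = 1116*18 = 20088)
((-1057 + 10870) + j)/(-9934 - 164*M) = ((-1057 + 10870) + 20088)/(-9934 - 164*(-79)) = (9813 + 20088)/(-9934 + 12956) = 29901/3022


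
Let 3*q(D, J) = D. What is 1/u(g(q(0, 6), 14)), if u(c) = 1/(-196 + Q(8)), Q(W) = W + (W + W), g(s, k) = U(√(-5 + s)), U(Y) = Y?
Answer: -172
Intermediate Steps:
q(D, J) = D/3
g(s, k) = √(-5 + s)
Q(W) = 3*W (Q(W) = W + 2*W = 3*W)
u(c) = -1/172 (u(c) = 1/(-196 + 3*8) = 1/(-196 + 24) = 1/(-172) = -1/172)
1/u(g(q(0, 6), 14)) = 1/(-1/172) = -172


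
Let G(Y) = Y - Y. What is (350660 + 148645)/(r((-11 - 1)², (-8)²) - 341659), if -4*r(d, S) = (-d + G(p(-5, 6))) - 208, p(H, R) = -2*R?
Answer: -166435/113857 ≈ -1.4618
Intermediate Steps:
G(Y) = 0
r(d, S) = 52 + d/4 (r(d, S) = -((-d + 0) - 208)/4 = -(-d - 208)/4 = -(-208 - d)/4 = 52 + d/4)
(350660 + 148645)/(r((-11 - 1)², (-8)²) - 341659) = (350660 + 148645)/((52 + (-11 - 1)²/4) - 341659) = 499305/((52 + (¼)*(-12)²) - 341659) = 499305/((52 + (¼)*144) - 341659) = 499305/((52 + 36) - 341659) = 499305/(88 - 341659) = 499305/(-341571) = 499305*(-1/341571) = -166435/113857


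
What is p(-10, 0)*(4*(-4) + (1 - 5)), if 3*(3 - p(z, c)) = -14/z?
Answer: -152/3 ≈ -50.667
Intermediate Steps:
p(z, c) = 3 + 14/(3*z) (p(z, c) = 3 - (-14)/(3*z) = 3 + 14/(3*z))
p(-10, 0)*(4*(-4) + (1 - 5)) = (3 + (14/3)/(-10))*(4*(-4) + (1 - 5)) = (3 + (14/3)*(-⅒))*(-16 - 4) = (3 - 7/15)*(-20) = (38/15)*(-20) = -152/3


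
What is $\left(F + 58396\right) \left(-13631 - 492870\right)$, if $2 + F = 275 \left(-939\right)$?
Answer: $101214601331$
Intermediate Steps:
$F = -258227$ ($F = -2 + 275 \left(-939\right) = -2 - 258225 = -258227$)
$\left(F + 58396\right) \left(-13631 - 492870\right) = \left(-258227 + 58396\right) \left(-13631 - 492870\right) = \left(-199831\right) \left(-506501\right) = 101214601331$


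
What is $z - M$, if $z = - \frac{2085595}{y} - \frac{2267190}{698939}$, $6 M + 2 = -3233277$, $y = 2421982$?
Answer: $\frac{1368327538351854658}{2539226515647} \approx 5.3888 \cdot 10^{5}$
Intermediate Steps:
$M = - \frac{3233279}{6}$ ($M = - \frac{1}{3} + \frac{1}{6} \left(-3233277\right) = - \frac{1}{3} - \frac{1077759}{2} = - \frac{3233279}{6} \approx -5.3888 \cdot 10^{5}$)
$z = - \frac{6948797054285}{1692817677098}$ ($z = - \frac{2085595}{2421982} - \frac{2267190}{698939} = - \frac{6948797054285}{1692817677098} \approx -4.1049$)
$z - M = - \frac{6948797054285}{1692817677098} - - \frac{3233279}{6} = - \frac{6948797054285}{1692817677098} + \frac{3233279}{6} = \frac{1368327538351854658}{2539226515647}$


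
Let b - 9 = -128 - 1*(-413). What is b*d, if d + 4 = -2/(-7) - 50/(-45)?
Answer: -2296/3 ≈ -765.33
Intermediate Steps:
d = -164/63 (d = -4 + (-2/(-7) - 50/(-45)) = -4 + (-2*(-1/7) - 50*(-1/45)) = -4 + (2/7 + 10/9) = -4 + 88/63 = -164/63 ≈ -2.6032)
b = 294 (b = 9 + (-128 - 1*(-413)) = 9 + (-128 + 413) = 9 + 285 = 294)
b*d = 294*(-164/63) = -2296/3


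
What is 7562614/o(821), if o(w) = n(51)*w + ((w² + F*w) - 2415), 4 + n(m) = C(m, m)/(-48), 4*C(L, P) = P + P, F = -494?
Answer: 242003648/8394619 ≈ 28.828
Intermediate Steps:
C(L, P) = P/2 (C(L, P) = (P + P)/4 = (2*P)/4 = P/2)
n(m) = -4 - m/96 (n(m) = -4 + (m/2)/(-48) = -4 + (m/2)*(-1/48) = -4 - m/96)
o(w) = -2415 + w² - 15953*w/32 (o(w) = (-4 - 1/96*51)*w + ((w² - 494*w) - 2415) = (-4 - 17/32)*w + (-2415 + w² - 494*w) = -145*w/32 + (-2415 + w² - 494*w) = -2415 + w² - 15953*w/32)
7562614/o(821) = 7562614/(-2415 + 821² - 15953/32*821) = 7562614/(-2415 + 674041 - 13097413/32) = 7562614/(8394619/32) = 7562614*(32/8394619) = 242003648/8394619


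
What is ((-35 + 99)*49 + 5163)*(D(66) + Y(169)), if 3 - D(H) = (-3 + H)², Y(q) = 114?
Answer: -31967748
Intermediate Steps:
D(H) = 3 - (-3 + H)²
((-35 + 99)*49 + 5163)*(D(66) + Y(169)) = ((-35 + 99)*49 + 5163)*((3 - (-3 + 66)²) + 114) = (64*49 + 5163)*((3 - 1*63²) + 114) = (3136 + 5163)*((3 - 1*3969) + 114) = 8299*((3 - 3969) + 114) = 8299*(-3966 + 114) = 8299*(-3852) = -31967748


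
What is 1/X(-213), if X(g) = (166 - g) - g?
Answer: 1/592 ≈ 0.0016892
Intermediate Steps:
X(g) = 166 - 2*g
1/X(-213) = 1/(166 - 2*(-213)) = 1/(166 + 426) = 1/592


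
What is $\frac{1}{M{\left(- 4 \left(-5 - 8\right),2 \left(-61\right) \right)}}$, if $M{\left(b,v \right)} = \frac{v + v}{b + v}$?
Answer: $\frac{35}{122} \approx 0.28689$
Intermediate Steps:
$M{\left(b,v \right)} = \frac{2 v}{b + v}$
$\frac{1}{M{\left(- 4 \left(-5 - 8\right),2 \left(-61\right) \right)}} = \frac{1}{2 \cdot 2 \left(-61\right) \frac{1}{- 4 \left(-5 - 8\right) + 2 \left(-61\right)}} = \frac{1}{2 \left(-122\right) \frac{1}{\left(-4\right) \left(-13\right) - 122}} = \frac{1}{2 \left(-122\right) \frac{1}{52 - 122}} = \frac{1}{2 \left(-122\right) \frac{1}{-70}} = \frac{1}{2 \left(-122\right) \left(- \frac{1}{70}\right)} = \frac{1}{\frac{122}{35}} = \frac{35}{122}$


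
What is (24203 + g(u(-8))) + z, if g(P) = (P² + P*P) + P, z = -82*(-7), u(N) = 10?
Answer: 24987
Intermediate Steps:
z = 574
g(P) = P + 2*P² (g(P) = (P² + P²) + P = 2*P² + P = P + 2*P²)
(24203 + g(u(-8))) + z = (24203 + 10*(1 + 2*10)) + 574 = (24203 + 10*(1 + 20)) + 574 = (24203 + 10*21) + 574 = (24203 + 210) + 574 = 24413 + 574 = 24987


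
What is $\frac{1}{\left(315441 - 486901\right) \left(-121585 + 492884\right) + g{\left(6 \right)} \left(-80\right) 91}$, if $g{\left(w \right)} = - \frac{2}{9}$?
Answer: $- \frac{9}{572966324300} \approx -1.5708 \cdot 10^{-11}$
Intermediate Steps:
$g{\left(w \right)} = - \frac{2}{9}$ ($g{\left(w \right)} = \left(-2\right) \frac{1}{9} = - \frac{2}{9}$)
$\frac{1}{\left(315441 - 486901\right) \left(-121585 + 492884\right) + g{\left(6 \right)} \left(-80\right) 91} = \frac{1}{\left(315441 - 486901\right) \left(-121585 + 492884\right) + \left(- \frac{2}{9}\right) \left(-80\right) 91} = \frac{1}{\left(-171460\right) 371299 + \frac{160}{9} \cdot 91} = \frac{1}{-63662926540 + \frac{14560}{9}} = \frac{1}{- \frac{572966324300}{9}} = - \frac{9}{572966324300}$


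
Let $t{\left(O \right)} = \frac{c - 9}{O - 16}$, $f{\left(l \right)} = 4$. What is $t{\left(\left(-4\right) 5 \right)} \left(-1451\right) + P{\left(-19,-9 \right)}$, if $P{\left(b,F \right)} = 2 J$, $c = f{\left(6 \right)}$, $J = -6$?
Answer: $- \frac{7687}{36} \approx -213.53$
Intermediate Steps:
$c = 4$
$P{\left(b,F \right)} = -12$ ($P{\left(b,F \right)} = 2 \left(-6\right) = -12$)
$t{\left(O \right)} = - \frac{5}{-16 + O}$ ($t{\left(O \right)} = \frac{4 - 9}{O - 16} = - \frac{5}{-16 + O}$)
$t{\left(\left(-4\right) 5 \right)} \left(-1451\right) + P{\left(-19,-9 \right)} = - \frac{5}{-16 - 20} \left(-1451\right) - 12 = - \frac{5}{-36} \left(-1451\right) - 12 = \left(-5\right) \left(- \frac{1}{36}\right) \left(-1451\right) - 12 = \frac{5}{36} \left(-1451\right) - 12 = - \frac{7255}{36} - 12 = - \frac{7687}{36}$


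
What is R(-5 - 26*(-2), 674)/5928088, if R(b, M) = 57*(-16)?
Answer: -114/741011 ≈ -0.00015384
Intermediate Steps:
R(b, M) = -912
R(-5 - 26*(-2), 674)/5928088 = -912/5928088 = -912*1/5928088 = -114/741011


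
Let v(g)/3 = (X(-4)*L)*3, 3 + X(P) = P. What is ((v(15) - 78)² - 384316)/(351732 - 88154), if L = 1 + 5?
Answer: -88190/131789 ≈ -0.66918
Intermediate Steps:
X(P) = -3 + P
L = 6
v(g) = -378 (v(g) = 3*(((-3 - 4)*6)*3) = 3*(-7*6*3) = 3*(-42*3) = 3*(-126) = -378)
((v(15) - 78)² - 384316)/(351732 - 88154) = ((-378 - 78)² - 384316)/(351732 - 88154) = ((-456)² - 384316)/263578 = (207936 - 384316)*(1/263578) = -176380*1/263578 = -88190/131789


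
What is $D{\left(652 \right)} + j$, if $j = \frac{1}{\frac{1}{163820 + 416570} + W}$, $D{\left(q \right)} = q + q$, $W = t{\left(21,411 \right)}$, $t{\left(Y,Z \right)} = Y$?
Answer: $\frac{15893981454}{12188191} \approx 1304.0$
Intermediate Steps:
$W = 21$
$D{\left(q \right)} = 2 q$
$j = \frac{580390}{12188191}$ ($j = \frac{1}{\frac{1}{163820 + 416570} + 21} = \frac{1}{\frac{1}{580390} + 21} = \frac{1}{\frac{12188191}{580390}} = \frac{580390}{12188191} \approx 0.047619$)
$D{\left(652 \right)} + j = 2 \cdot 652 + \frac{580390}{12188191} = 1304 + \frac{580390}{12188191} = \frac{15893981454}{12188191}$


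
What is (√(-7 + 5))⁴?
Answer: 4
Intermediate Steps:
(√(-7 + 5))⁴ = (√(-2))⁴ = (I*√2)⁴ = 4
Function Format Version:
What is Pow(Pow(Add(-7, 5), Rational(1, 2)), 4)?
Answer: 4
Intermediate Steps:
Pow(Pow(Add(-7, 5), Rational(1, 2)), 4) = Pow(Pow(-2, Rational(1, 2)), 4) = Pow(Mul(I, Pow(2, Rational(1, 2))), 4) = 4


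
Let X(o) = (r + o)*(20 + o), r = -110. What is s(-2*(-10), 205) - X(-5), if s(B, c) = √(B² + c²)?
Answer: 1725 + 5*√1697 ≈ 1931.0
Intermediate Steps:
X(o) = (-110 + o)*(20 + o)
s(-2*(-10), 205) - X(-5) = √((-2*(-10))² + 205²) - (-2200 + (-5)² - 90*(-5)) = √(20² + 42025) - (-2200 + 25 + 450) = √(400 + 42025) - 1*(-1725) = √42425 + 1725 = 5*√1697 + 1725 = 1725 + 5*√1697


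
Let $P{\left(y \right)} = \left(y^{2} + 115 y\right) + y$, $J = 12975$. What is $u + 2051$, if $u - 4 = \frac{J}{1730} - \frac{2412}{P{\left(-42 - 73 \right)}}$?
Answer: $\frac{479199}{230} \approx 2083.5$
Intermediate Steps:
$P{\left(y \right)} = y^{2} + 116 y$
$u = \frac{7469}{230}$ ($u = 4 - \left(- \frac{15}{2} + 2412 \frac{1}{\left(-42 - 73\right) \left(116 - 115\right)}\right) = 4 - \left(- \frac{15}{2} + \frac{2412}{\left(-115\right) \left(116 - 115\right)}\right) = 4 - \left(- \frac{15}{2} + \frac{2412}{\left(-115\right) 1}\right) = 4 - \left(- \frac{15}{2} + \frac{2412}{-115}\right) = 4 + \left(\frac{15}{2} - - \frac{2412}{115}\right) = 4 + \left(\frac{15}{2} + \frac{2412}{115}\right) = 4 + \frac{6549}{230} = \frac{7469}{230} \approx 32.474$)
$u + 2051 = \frac{7469}{230} + 2051 = \frac{479199}{230}$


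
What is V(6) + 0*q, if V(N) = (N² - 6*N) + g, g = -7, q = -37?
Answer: -7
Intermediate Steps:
V(N) = -7 + N² - 6*N (V(N) = (N² - 6*N) - 7 = -7 + N² - 6*N)
V(6) + 0*q = (-7 + 6² - 6*6) + 0*(-37) = (-7 + 36 - 36) + 0 = -7 + 0 = -7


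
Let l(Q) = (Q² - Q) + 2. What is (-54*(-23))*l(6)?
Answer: 39744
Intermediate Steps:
l(Q) = 2 + Q² - Q
(-54*(-23))*l(6) = (-54*(-23))*(2 + 6² - 1*6) = 1242*(2 + 36 - 6) = 1242*32 = 39744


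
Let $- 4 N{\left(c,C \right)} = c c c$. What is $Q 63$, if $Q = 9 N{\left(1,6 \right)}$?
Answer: $- \frac{567}{4} \approx -141.75$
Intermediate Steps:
$N{\left(c,C \right)} = - \frac{c^{3}}{4}$ ($N{\left(c,C \right)} = - \frac{c c c}{4} = - \frac{c^{2} c}{4} = - \frac{c^{3}}{4}$)
$Q = - \frac{9}{4}$ ($Q = 9 \left(- \frac{1^{3}}{4}\right) = 9 \left(\left(- \frac{1}{4}\right) 1\right) = 9 \left(- \frac{1}{4}\right) = - \frac{9}{4} \approx -2.25$)
$Q 63 = \left(- \frac{9}{4}\right) 63 = - \frac{567}{4}$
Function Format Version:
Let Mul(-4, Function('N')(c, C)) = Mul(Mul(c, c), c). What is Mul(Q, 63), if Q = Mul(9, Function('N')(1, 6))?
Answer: Rational(-567, 4) ≈ -141.75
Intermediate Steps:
Function('N')(c, C) = Mul(Rational(-1, 4), Pow(c, 3)) (Function('N')(c, C) = Mul(Rational(-1, 4), Mul(Mul(c, c), c)) = Mul(Rational(-1, 4), Mul(Pow(c, 2), c)) = Mul(Rational(-1, 4), Pow(c, 3)))
Q = Rational(-9, 4) (Q = Mul(9, Mul(Rational(-1, 4), Pow(1, 3))) = Mul(9, Mul(Rational(-1, 4), 1)) = Mul(9, Rational(-1, 4)) = Rational(-9, 4) ≈ -2.2500)
Mul(Q, 63) = Mul(Rational(-9, 4), 63) = Rational(-567, 4)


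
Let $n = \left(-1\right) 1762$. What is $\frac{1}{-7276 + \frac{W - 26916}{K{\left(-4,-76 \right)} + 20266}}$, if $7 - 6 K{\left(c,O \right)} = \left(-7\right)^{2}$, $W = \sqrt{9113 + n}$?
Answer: $- \frac{2986812732600}{21736017705952649} - \frac{20259 \sqrt{7351}}{21736017705952649} \approx -0.00013741$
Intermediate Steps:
$n = -1762$
$W = \sqrt{7351}$ ($W = \sqrt{9113 - 1762} = \sqrt{7351} \approx 85.738$)
$K{\left(c,O \right)} = -7$ ($K{\left(c,O \right)} = \frac{7}{6} - \frac{\left(-7\right)^{2}}{6} = \frac{7}{6} - \frac{49}{6} = -7$)
$\frac{1}{-7276 + \frac{W - 26916}{K{\left(-4,-76 \right)} + 20266}} = \frac{1}{-7276 + \frac{\sqrt{7351} - 26916}{-7 + 20266}} = \frac{1}{-7276 + \frac{-26916 + \sqrt{7351}}{20259}} = \frac{1}{-7276 + \left(-26916 + \sqrt{7351}\right) \frac{1}{20259}} = \frac{1}{-7276 - \left(\frac{8972}{6753} - \frac{\sqrt{7351}}{20259}\right)} = \frac{1}{- \frac{49143800}{6753} + \frac{\sqrt{7351}}{20259}}$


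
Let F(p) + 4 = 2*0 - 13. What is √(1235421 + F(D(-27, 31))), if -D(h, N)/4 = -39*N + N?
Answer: 2*√308851 ≈ 1111.5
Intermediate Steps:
D(h, N) = 152*N (D(h, N) = -4*(-39*N + N) = -(-152)*N = 152*N)
F(p) = -17 (F(p) = -4 + (2*0 - 13) = -4 + (0 - 13) = -4 - 13 = -17)
√(1235421 + F(D(-27, 31))) = √(1235421 - 17) = √1235404 = 2*√308851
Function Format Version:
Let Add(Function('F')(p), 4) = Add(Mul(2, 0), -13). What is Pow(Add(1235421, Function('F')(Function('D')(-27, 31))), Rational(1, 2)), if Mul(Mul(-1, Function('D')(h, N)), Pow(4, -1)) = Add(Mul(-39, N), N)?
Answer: Mul(2, Pow(308851, Rational(1, 2))) ≈ 1111.5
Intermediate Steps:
Function('D')(h, N) = Mul(152, N) (Function('D')(h, N) = Mul(-4, Add(Mul(-39, N), N)) = Mul(-4, Mul(-38, N)) = Mul(152, N))
Function('F')(p) = -17 (Function('F')(p) = Add(-4, Add(Mul(2, 0), -13)) = Add(-4, Add(0, -13)) = Add(-4, -13) = -17)
Pow(Add(1235421, Function('F')(Function('D')(-27, 31))), Rational(1, 2)) = Pow(Add(1235421, -17), Rational(1, 2)) = Pow(1235404, Rational(1, 2)) = Mul(2, Pow(308851, Rational(1, 2)))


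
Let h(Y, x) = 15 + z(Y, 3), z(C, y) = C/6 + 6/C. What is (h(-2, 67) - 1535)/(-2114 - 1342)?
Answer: 2285/5184 ≈ 0.44078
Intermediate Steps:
z(C, y) = 6/C + C/6 (z(C, y) = C*(1/6) + 6/C = C/6 + 6/C = 6/C + C/6)
h(Y, x) = 15 + 6/Y + Y/6 (h(Y, x) = 15 + (6/Y + Y/6) = 15 + 6/Y + Y/6)
(h(-2, 67) - 1535)/(-2114 - 1342) = ((15 + 6/(-2) + (1/6)*(-2)) - 1535)/(-2114 - 1342) = ((15 + 6*(-1/2) - 1/3) - 1535)/(-3456) = ((15 - 3 - 1/3) - 1535)*(-1/3456) = (35/3 - 1535)*(-1/3456) = -4570/3*(-1/3456) = 2285/5184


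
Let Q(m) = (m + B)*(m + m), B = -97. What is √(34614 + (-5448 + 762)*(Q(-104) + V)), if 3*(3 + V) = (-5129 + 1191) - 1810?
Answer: 2*I*√46721310 ≈ 13671.0*I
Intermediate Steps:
Q(m) = 2*m*(-97 + m) (Q(m) = (m - 97)*(m + m) = (-97 + m)*(2*m) = 2*m*(-97 + m))
V = -1919 (V = -3 + ((-5129 + 1191) - 1810)/3 = -3 + (-3938 - 1810)/3 = -3 + (⅓)*(-5748) = -3 - 1916 = -1919)
√(34614 + (-5448 + 762)*(Q(-104) + V)) = √(34614 + (-5448 + 762)*(2*(-104)*(-97 - 104) - 1919)) = √(34614 - 4686*(2*(-104)*(-201) - 1919)) = √(34614 - 4686*(41808 - 1919)) = √(34614 - 4686*39889) = √(34614 - 186919854) = √(-186885240) = 2*I*√46721310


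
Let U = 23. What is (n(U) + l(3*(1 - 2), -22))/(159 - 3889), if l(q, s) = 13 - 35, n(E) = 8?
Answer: 7/1865 ≈ 0.0037533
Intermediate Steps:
l(q, s) = -22
(n(U) + l(3*(1 - 2), -22))/(159 - 3889) = (8 - 22)/(159 - 3889) = -14/(-3730) = -14*(-1/3730) = 7/1865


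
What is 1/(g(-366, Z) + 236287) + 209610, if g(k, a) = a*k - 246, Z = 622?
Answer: 1758418291/8389 ≈ 2.0961e+5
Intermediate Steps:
g(k, a) = -246 + a*k
1/(g(-366, Z) + 236287) + 209610 = 1/((-246 + 622*(-366)) + 236287) + 209610 = 1/((-246 - 227652) + 236287) + 209610 = 1/(-227898 + 236287) + 209610 = 1/8389 + 209610 = 1758418291/8389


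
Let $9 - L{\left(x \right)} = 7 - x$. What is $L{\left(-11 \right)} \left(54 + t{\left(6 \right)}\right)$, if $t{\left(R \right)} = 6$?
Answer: $-540$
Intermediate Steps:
$L{\left(x \right)} = 2 + x$ ($L{\left(x \right)} = 9 - \left(7 - x\right) = 9 + \left(-7 + x\right) = 2 + x$)
$L{\left(-11 \right)} \left(54 + t{\left(6 \right)}\right) = \left(2 - 11\right) \left(54 + 6\right) = \left(-9\right) 60 = -540$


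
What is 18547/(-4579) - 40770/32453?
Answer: -788591621/148602287 ≈ -5.3067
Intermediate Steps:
18547/(-4579) - 40770/32453 = 18547*(-1/4579) - 40770*1/32453 = -18547/4579 - 40770/32453 = -788591621/148602287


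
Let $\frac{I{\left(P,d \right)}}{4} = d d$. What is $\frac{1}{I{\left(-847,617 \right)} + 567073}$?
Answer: $\frac{1}{2089829} \approx 4.7851 \cdot 10^{-7}$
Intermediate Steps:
$I{\left(P,d \right)} = 4 d^{2}$ ($I{\left(P,d \right)} = 4 d d = 4 d^{2}$)
$\frac{1}{I{\left(-847,617 \right)} + 567073} = \frac{1}{4 \cdot 617^{2} + 567073} = \frac{1}{4 \cdot 380689 + 567073} = \frac{1}{1522756 + 567073} = \frac{1}{2089829}$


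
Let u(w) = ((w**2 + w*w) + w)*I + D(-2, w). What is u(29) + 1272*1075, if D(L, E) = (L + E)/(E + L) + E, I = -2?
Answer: 1364008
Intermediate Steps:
D(L, E) = 1 + E (D(L, E) = (E + L)/(E + L) + E = 1 + E)
u(w) = 1 - w - 4*w**2 (u(w) = ((w**2 + w*w) + w)*(-2) + (1 + w) = ((w**2 + w**2) + w)*(-2) + (1 + w) = (2*w**2 + w)*(-2) + (1 + w) = (w + 2*w**2)*(-2) + (1 + w) = (-4*w**2 - 2*w) + (1 + w) = 1 - w - 4*w**2)
u(29) + 1272*1075 = (1 - 1*29 - 4*29**2) + 1272*1075 = (1 - 29 - 4*841) + 1367400 = (1 - 29 - 3364) + 1367400 = -3392 + 1367400 = 1364008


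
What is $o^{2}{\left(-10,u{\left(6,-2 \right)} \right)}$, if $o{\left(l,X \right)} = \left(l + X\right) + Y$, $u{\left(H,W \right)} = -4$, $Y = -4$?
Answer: $324$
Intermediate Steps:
$o{\left(l,X \right)} = -4 + X + l$ ($o{\left(l,X \right)} = \left(l + X\right) - 4 = \left(X + l\right) - 4 = -4 + X + l$)
$o^{2}{\left(-10,u{\left(6,-2 \right)} \right)} = \left(-4 - 4 - 10\right)^{2} = \left(-18\right)^{2} = 324$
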